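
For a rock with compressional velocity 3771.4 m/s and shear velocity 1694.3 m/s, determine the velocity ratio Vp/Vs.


Vp/Vs = 3771.4 / 1694.3
= 2.2259

2.2259


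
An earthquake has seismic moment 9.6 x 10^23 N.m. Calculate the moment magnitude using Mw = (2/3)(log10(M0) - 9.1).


log10(M0) = log10(9.6 x 10^23) = 23.9823
Mw = 2/3 * (23.9823 - 9.1)
= 2/3 * 14.8823
= 9.92

9.92


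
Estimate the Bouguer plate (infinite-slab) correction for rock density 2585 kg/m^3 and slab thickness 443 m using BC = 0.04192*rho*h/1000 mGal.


BC = 0.04192 * rho * h / 1000
= 0.04192 * 2585 * 443 / 1000
= 48.0049 mGal

48.0049


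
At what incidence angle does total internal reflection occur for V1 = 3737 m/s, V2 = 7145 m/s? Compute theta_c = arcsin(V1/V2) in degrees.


V1/V2 = 3737/7145 = 0.523023
theta_c = arcsin(0.523023) = 31.5353 degrees

31.5353


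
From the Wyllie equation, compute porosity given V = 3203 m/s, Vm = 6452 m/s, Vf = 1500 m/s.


1/V - 1/Vm = 1/3203 - 1/6452 = 0.00015722
1/Vf - 1/Vm = 1/1500 - 1/6452 = 0.00051168
phi = 0.00015722 / 0.00051168 = 0.3073

0.3073


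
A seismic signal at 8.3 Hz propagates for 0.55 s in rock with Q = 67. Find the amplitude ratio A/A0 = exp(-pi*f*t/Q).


pi*f*t/Q = pi*8.3*0.55/67 = 0.21405
A/A0 = exp(-0.21405) = 0.807308

0.807308


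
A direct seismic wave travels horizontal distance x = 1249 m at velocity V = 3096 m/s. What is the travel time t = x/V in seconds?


t = x / V
= 1249 / 3096
= 0.4034 s

0.4034


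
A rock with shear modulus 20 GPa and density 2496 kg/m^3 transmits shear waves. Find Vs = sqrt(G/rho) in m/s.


Convert G to Pa: G = 20e9 Pa
Compute G/rho = 20e9 / 2496 = 8012820.5128
Vs = sqrt(8012820.5128) = 2830.69 m/s

2830.69


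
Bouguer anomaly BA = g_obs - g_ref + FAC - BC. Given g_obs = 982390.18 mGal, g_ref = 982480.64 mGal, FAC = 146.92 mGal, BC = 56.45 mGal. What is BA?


BA = g_obs - g_ref + FAC - BC
= 982390.18 - 982480.64 + 146.92 - 56.45
= 0.01 mGal

0.01


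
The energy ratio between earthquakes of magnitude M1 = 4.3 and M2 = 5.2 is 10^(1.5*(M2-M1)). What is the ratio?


M2 - M1 = 5.2 - 4.3 = 0.9
1.5 * 0.9 = 1.35
ratio = 10^1.35 = 22.39

22.39


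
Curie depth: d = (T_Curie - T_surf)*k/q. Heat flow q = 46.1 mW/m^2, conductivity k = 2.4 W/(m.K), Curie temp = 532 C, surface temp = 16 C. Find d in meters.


T_Curie - T_surf = 532 - 16 = 516 C
Convert q to W/m^2: 46.1 mW/m^2 = 0.0461 W/m^2
d = 516 * 2.4 / 0.0461 = 26863.34 m

26863.34


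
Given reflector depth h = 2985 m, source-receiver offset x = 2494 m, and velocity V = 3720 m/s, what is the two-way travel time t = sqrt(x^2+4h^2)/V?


x^2 + 4h^2 = 2494^2 + 4*2985^2 = 6220036 + 35640900 = 41860936
sqrt(41860936) = 6470.0028
t = 6470.0028 / 3720 = 1.7392 s

1.7392


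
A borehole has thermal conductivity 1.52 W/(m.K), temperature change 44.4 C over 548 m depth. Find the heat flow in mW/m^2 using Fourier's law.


q = k * dT / dz * 1000
= 1.52 * 44.4 / 548 * 1000
= 0.123153 * 1000
= 123.1533 mW/m^2

123.1533


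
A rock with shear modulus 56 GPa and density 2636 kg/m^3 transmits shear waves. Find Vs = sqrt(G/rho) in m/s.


Convert G to Pa: G = 56e9 Pa
Compute G/rho = 56e9 / 2636 = 21244309.5599
Vs = sqrt(21244309.5599) = 4609.15 m/s

4609.15


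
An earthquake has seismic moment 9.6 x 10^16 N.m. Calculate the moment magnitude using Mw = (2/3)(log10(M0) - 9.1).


log10(M0) = log10(9.6 x 10^16) = 16.9823
Mw = 2/3 * (16.9823 - 9.1)
= 2/3 * 7.8823
= 5.25

5.25


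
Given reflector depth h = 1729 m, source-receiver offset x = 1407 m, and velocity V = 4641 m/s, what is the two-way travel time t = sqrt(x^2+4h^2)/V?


x^2 + 4h^2 = 1407^2 + 4*1729^2 = 1979649 + 11957764 = 13937413
sqrt(13937413) = 3733.2845
t = 3733.2845 / 4641 = 0.8044 s

0.8044


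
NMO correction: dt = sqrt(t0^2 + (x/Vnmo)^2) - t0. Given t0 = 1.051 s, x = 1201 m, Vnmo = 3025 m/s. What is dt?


x/Vnmo = 1201/3025 = 0.397025
(x/Vnmo)^2 = 0.157629
t0^2 = 1.104601
sqrt(1.104601 + 0.157629) = 1.12349
dt = 1.12349 - 1.051 = 0.07249

0.07249


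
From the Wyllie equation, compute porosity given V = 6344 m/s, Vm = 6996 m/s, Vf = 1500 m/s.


1/V - 1/Vm = 1/6344 - 1/6996 = 1.469e-05
1/Vf - 1/Vm = 1/1500 - 1/6996 = 0.00052373
phi = 1.469e-05 / 0.00052373 = 0.028

0.028


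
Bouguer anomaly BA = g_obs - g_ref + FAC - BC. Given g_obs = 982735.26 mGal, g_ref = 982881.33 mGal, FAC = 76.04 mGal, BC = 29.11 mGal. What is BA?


BA = g_obs - g_ref + FAC - BC
= 982735.26 - 982881.33 + 76.04 - 29.11
= -99.14 mGal

-99.14


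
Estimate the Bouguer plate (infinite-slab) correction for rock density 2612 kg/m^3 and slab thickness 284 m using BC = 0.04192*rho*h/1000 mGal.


BC = 0.04192 * rho * h / 1000
= 0.04192 * 2612 * 284 / 1000
= 31.0966 mGal

31.0966


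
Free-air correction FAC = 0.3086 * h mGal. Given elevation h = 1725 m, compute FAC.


FAC = 0.3086 * h
= 0.3086 * 1725
= 532.335 mGal

532.335


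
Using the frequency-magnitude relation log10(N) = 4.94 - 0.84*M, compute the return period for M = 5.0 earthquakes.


log10(N) = 4.94 - 0.84*5.0 = 0.74
N = 10^0.74 = 5.495409
T = 1/N = 1/5.495409 = 0.182 years

0.182


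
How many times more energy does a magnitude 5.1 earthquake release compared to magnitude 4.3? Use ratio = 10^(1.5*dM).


M2 - M1 = 5.1 - 4.3 = 0.8
1.5 * 0.8 = 1.2
ratio = 10^1.2 = 15.85

15.85


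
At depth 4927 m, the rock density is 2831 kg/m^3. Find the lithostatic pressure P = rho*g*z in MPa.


P = rho * g * z / 1e6
= 2831 * 9.81 * 4927 / 1e6
= 136833185.97 / 1e6
= 136.8332 MPa

136.8332


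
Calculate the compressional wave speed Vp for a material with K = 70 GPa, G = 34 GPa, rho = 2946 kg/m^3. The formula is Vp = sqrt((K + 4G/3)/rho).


First compute the effective modulus:
K + 4G/3 = 70e9 + 4*34e9/3 = 115333333333.33 Pa
Then divide by density:
115333333333.33 / 2946 = 39149128.7622 Pa/(kg/m^3)
Take the square root:
Vp = sqrt(39149128.7622) = 6256.93 m/s

6256.93


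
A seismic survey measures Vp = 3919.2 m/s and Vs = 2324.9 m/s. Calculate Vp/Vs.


Vp/Vs = 3919.2 / 2324.9
= 1.6857

1.6857


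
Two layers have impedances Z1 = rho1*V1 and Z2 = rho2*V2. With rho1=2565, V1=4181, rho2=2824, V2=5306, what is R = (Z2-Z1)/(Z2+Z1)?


Z1 = 2565 * 4181 = 10724265
Z2 = 2824 * 5306 = 14984144
R = (14984144 - 10724265) / (14984144 + 10724265) = 4259879 / 25708409 = 0.1657

0.1657


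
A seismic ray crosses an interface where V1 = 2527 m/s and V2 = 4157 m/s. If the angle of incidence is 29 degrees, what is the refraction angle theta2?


sin(theta1) = sin(29 deg) = 0.48481
sin(theta2) = V2/V1 * sin(theta1) = 4157/2527 * 0.48481 = 0.797528
theta2 = arcsin(0.797528) = 52.8947 degrees

52.8947


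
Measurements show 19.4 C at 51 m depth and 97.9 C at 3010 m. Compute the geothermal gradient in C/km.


dT = 97.9 - 19.4 = 78.5 C
dz = 3010 - 51 = 2959 m
gradient = dT/dz * 1000 = 78.5/2959 * 1000 = 26.5292 C/km

26.5292


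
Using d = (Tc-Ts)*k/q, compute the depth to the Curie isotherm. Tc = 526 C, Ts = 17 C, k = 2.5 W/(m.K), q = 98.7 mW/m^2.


T_Curie - T_surf = 526 - 17 = 509 C
Convert q to W/m^2: 98.7 mW/m^2 = 0.0987 W/m^2
d = 509 * 2.5 / 0.0987 = 12892.6 m

12892.6


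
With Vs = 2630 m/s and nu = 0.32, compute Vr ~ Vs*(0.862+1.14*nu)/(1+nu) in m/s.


Numerator factor = 0.862 + 1.14*0.32 = 1.2268
Denominator = 1 + 0.32 = 1.32
Vr = 2630 * 1.2268 / 1.32 = 2444.31 m/s

2444.31


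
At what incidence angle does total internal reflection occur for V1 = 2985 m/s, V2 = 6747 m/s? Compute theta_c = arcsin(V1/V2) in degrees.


V1/V2 = 2985/6747 = 0.442419
theta_c = arcsin(0.442419) = 26.2583 degrees

26.2583


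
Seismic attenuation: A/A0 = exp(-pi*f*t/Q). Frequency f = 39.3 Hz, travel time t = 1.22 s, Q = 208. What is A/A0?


pi*f*t/Q = pi*39.3*1.22/208 = 0.724167
A/A0 = exp(-0.724167) = 0.484728

0.484728


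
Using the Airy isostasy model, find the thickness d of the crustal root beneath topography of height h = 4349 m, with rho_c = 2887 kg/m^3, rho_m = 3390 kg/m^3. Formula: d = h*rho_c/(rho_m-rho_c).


rho_m - rho_c = 3390 - 2887 = 503
d = 4349 * 2887 / 503
= 12555563 / 503
= 24961.36 m

24961.36


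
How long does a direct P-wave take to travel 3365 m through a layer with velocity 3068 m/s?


t = x / V
= 3365 / 3068
= 1.0968 s

1.0968


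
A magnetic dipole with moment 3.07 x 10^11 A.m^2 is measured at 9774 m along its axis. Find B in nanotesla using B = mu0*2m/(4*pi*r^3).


m = 3.07 x 10^11 = 307000000000 A.m^2
2m = 614000000000 A.m^2
r^3 = 9774^3 = 933720736824
B = (4pi*10^-7) * 614000000000 / (4*pi * 933720736824) * 1e9
= 771575.155722 / 11733480829242.91 * 1e9
= 65.7584 nT

65.7584


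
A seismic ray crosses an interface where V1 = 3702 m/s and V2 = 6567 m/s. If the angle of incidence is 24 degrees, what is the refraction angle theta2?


sin(theta1) = sin(24 deg) = 0.406737
sin(theta2) = V2/V1 * sin(theta1) = 6567/3702 * 0.406737 = 0.721513
theta2 = arcsin(0.721513) = 46.1795 degrees

46.1795


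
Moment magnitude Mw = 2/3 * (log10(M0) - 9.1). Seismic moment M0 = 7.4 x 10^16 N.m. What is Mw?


log10(M0) = log10(7.4 x 10^16) = 16.8692
Mw = 2/3 * (16.8692 - 9.1)
= 2/3 * 7.7692
= 5.18

5.18


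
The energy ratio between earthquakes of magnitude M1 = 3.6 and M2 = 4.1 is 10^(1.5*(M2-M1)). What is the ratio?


M2 - M1 = 4.1 - 3.6 = 0.5
1.5 * 0.5 = 0.75
ratio = 10^0.75 = 5.62

5.62


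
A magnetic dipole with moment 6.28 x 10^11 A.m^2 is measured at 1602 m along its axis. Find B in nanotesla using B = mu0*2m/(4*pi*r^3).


m = 6.28 x 10^11 = 628000000000 A.m^2
2m = 1256000000000 A.m^2
r^3 = 1602^3 = 4111379208
B = (4pi*10^-7) * 1256000000000 / (4*pi * 4111379208) * 1e9
= 1578336.149164 / 51665114863.9 * 1e9
= 30549.3591 nT

30549.3591


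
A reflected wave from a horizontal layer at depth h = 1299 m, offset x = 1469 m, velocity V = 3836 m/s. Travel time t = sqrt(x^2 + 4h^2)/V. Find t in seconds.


x^2 + 4h^2 = 1469^2 + 4*1299^2 = 2157961 + 6749604 = 8907565
sqrt(8907565) = 2984.5544
t = 2984.5544 / 3836 = 0.778 s

0.778


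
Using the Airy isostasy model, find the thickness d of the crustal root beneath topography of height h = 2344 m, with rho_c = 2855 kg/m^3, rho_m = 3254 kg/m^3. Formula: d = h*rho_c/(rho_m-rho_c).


rho_m - rho_c = 3254 - 2855 = 399
d = 2344 * 2855 / 399
= 6692120 / 399
= 16772.23 m

16772.23


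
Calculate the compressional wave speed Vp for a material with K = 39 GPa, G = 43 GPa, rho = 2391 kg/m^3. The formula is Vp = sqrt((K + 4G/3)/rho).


First compute the effective modulus:
K + 4G/3 = 39e9 + 4*43e9/3 = 96333333333.33 Pa
Then divide by density:
96333333333.33 / 2391 = 40289976.3 Pa/(kg/m^3)
Take the square root:
Vp = sqrt(40289976.3) = 6347.44 m/s

6347.44


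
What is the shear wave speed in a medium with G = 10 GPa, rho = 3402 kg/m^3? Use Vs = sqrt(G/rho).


Convert G to Pa: G = 10e9 Pa
Compute G/rho = 10e9 / 3402 = 2939447.3839
Vs = sqrt(2939447.3839) = 1714.48 m/s

1714.48


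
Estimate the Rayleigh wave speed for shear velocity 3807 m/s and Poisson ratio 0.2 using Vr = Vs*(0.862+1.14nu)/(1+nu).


Numerator factor = 0.862 + 1.14*0.2 = 1.09
Denominator = 1 + 0.2 = 1.2
Vr = 3807 * 1.09 / 1.2 = 3458.02 m/s

3458.02


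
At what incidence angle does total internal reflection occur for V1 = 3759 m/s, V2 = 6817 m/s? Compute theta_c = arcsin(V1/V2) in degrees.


V1/V2 = 3759/6817 = 0.551416
theta_c = arcsin(0.551416) = 33.4642 degrees

33.4642


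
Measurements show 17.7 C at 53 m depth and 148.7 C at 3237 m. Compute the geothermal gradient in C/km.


dT = 148.7 - 17.7 = 131.0 C
dz = 3237 - 53 = 3184 m
gradient = dT/dz * 1000 = 131.0/3184 * 1000 = 41.1432 C/km

41.1432


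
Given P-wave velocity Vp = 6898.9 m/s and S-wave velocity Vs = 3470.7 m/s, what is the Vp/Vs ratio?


Vp/Vs = 6898.9 / 3470.7
= 1.9878

1.9878


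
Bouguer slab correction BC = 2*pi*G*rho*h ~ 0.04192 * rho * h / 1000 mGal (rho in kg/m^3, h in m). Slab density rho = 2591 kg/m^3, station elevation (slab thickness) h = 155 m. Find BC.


BC = 0.04192 * rho * h / 1000
= 0.04192 * 2591 * 155 / 1000
= 16.8353 mGal

16.8353


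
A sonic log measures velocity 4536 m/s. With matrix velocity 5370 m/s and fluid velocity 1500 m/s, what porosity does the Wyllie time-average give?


1/V - 1/Vm = 1/4536 - 1/5370 = 3.424e-05
1/Vf - 1/Vm = 1/1500 - 1/5370 = 0.00048045
phi = 3.424e-05 / 0.00048045 = 0.0713

0.0713


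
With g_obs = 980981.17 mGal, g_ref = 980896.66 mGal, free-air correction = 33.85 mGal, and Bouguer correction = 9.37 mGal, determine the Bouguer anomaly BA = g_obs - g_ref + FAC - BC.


BA = g_obs - g_ref + FAC - BC
= 980981.17 - 980896.66 + 33.85 - 9.37
= 108.99 mGal

108.99


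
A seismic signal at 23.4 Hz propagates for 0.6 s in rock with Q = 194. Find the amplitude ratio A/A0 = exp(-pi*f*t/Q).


pi*f*t/Q = pi*23.4*0.6/194 = 0.227361
A/A0 = exp(-0.227361) = 0.796633

0.796633


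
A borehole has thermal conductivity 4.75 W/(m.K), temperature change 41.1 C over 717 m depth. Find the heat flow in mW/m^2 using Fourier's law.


q = k * dT / dz * 1000
= 4.75 * 41.1 / 717 * 1000
= 0.27228 * 1000
= 272.2803 mW/m^2

272.2803


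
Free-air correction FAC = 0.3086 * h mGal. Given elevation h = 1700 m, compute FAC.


FAC = 0.3086 * h
= 0.3086 * 1700
= 524.62 mGal

524.62


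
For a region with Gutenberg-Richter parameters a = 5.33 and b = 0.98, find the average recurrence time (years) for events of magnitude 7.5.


log10(N) = 5.33 - 0.98*7.5 = -2.02
N = 10^-2.02 = 0.00955
T = 1/N = 1/0.00955 = 104.7129 years

104.7129


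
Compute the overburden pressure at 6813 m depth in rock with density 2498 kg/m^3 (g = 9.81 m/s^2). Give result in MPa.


P = rho * g * z / 1e6
= 2498 * 9.81 * 6813 / 1e6
= 166955153.94 / 1e6
= 166.9552 MPa

166.9552


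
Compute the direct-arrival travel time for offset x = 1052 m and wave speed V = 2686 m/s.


t = x / V
= 1052 / 2686
= 0.3917 s

0.3917


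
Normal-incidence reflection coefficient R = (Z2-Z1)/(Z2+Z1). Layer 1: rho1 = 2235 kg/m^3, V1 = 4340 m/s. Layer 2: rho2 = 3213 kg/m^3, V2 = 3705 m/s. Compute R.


Z1 = 2235 * 4340 = 9699900
Z2 = 3213 * 3705 = 11904165
R = (11904165 - 9699900) / (11904165 + 9699900) = 2204265 / 21604065 = 0.102

0.102


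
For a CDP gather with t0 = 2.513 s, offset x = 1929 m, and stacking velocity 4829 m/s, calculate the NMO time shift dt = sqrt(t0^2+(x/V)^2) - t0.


x/Vnmo = 1929/4829 = 0.399462
(x/Vnmo)^2 = 0.15957
t0^2 = 6.315169
sqrt(6.315169 + 0.15957) = 2.544551
dt = 2.544551 - 2.513 = 0.031551

0.031551


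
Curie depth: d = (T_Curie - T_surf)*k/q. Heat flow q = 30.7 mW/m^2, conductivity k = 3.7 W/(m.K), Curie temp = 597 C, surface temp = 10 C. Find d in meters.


T_Curie - T_surf = 597 - 10 = 587 C
Convert q to W/m^2: 30.7 mW/m^2 = 0.0307 W/m^2
d = 587 * 3.7 / 0.0307 = 70745.93 m

70745.93


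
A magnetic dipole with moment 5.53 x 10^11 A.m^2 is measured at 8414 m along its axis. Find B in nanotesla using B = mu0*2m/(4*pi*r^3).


m = 5.53 x 10^11 = 553000000000 A.m^2
2m = 1106000000000 A.m^2
r^3 = 8414^3 = 595672461944
B = (4pi*10^-7) * 1106000000000 / (4*pi * 595672461944) * 1e9
= 1389840.589948 / 7485440921556.06 * 1e9
= 185.6725 nT

185.6725


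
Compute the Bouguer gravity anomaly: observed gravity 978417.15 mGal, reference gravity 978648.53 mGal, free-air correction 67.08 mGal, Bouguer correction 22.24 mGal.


BA = g_obs - g_ref + FAC - BC
= 978417.15 - 978648.53 + 67.08 - 22.24
= -186.54 mGal

-186.54


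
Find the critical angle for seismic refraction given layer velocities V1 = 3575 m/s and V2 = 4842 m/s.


V1/V2 = 3575/4842 = 0.738331
theta_c = arcsin(0.738331) = 47.5895 degrees

47.5895


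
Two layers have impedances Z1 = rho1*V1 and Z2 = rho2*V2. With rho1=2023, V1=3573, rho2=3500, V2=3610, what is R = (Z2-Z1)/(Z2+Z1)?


Z1 = 2023 * 3573 = 7228179
Z2 = 3500 * 3610 = 12635000
R = (12635000 - 7228179) / (12635000 + 7228179) = 5406821 / 19863179 = 0.2722

0.2722


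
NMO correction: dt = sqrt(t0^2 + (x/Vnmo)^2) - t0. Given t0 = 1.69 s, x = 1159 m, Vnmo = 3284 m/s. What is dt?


x/Vnmo = 1159/3284 = 0.352923
(x/Vnmo)^2 = 0.124555
t0^2 = 2.8561
sqrt(2.8561 + 0.124555) = 1.726457
dt = 1.726457 - 1.69 = 0.036457

0.036457


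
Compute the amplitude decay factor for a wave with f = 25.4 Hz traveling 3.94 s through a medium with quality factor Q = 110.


pi*f*t/Q = pi*25.4*3.94/110 = 2.858164
A/A0 = exp(-2.858164) = 0.057374

0.057374


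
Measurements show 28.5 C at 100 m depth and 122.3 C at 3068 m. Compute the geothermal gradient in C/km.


dT = 122.3 - 28.5 = 93.8 C
dz = 3068 - 100 = 2968 m
gradient = dT/dz * 1000 = 93.8/2968 * 1000 = 31.6038 C/km

31.6038


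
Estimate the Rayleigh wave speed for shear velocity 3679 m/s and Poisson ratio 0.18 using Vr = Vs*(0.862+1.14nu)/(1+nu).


Numerator factor = 0.862 + 1.14*0.18 = 1.0672
Denominator = 1 + 0.18 = 1.18
Vr = 3679 * 1.0672 / 1.18 = 3327.31 m/s

3327.31


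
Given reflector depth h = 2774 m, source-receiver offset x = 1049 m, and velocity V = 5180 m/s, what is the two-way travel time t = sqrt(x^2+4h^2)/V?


x^2 + 4h^2 = 1049^2 + 4*2774^2 = 1100401 + 30780304 = 31880705
sqrt(31880705) = 5646.3001
t = 5646.3001 / 5180 = 1.09 s

1.09


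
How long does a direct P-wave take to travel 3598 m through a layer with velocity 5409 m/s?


t = x / V
= 3598 / 5409
= 0.6652 s

0.6652


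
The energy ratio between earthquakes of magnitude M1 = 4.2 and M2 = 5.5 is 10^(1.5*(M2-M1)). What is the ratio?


M2 - M1 = 5.5 - 4.2 = 1.3
1.5 * 1.3 = 1.95
ratio = 10^1.95 = 89.13

89.13


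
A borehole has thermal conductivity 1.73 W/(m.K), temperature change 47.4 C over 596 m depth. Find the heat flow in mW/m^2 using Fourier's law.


q = k * dT / dz * 1000
= 1.73 * 47.4 / 596 * 1000
= 0.137587 * 1000
= 137.5872 mW/m^2

137.5872


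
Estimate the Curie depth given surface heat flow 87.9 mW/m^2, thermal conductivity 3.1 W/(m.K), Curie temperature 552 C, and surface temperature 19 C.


T_Curie - T_surf = 552 - 19 = 533 C
Convert q to W/m^2: 87.9 mW/m^2 = 0.0879 W/m^2
d = 533 * 3.1 / 0.0879 = 18797.5 m

18797.5


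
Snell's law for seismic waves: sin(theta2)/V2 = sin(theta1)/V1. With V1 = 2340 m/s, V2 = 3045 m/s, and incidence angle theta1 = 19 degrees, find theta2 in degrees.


sin(theta1) = sin(19 deg) = 0.325568
sin(theta2) = V2/V1 * sin(theta1) = 3045/2340 * 0.325568 = 0.423656
theta2 = arcsin(0.423656) = 25.0656 degrees

25.0656


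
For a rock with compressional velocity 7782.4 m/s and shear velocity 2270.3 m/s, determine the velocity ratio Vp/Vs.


Vp/Vs = 7782.4 / 2270.3
= 3.4279

3.4279


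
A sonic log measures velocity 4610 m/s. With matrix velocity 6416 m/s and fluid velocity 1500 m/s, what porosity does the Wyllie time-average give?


1/V - 1/Vm = 1/4610 - 1/6416 = 6.106e-05
1/Vf - 1/Vm = 1/1500 - 1/6416 = 0.00051081
phi = 6.106e-05 / 0.00051081 = 0.1195

0.1195


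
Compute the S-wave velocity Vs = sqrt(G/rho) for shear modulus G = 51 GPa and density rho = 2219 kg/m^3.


Convert G to Pa: G = 51e9 Pa
Compute G/rho = 51e9 / 2219 = 22983325.8224
Vs = sqrt(22983325.8224) = 4794.09 m/s

4794.09


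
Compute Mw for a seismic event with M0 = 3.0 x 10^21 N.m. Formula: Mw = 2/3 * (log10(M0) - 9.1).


log10(M0) = log10(3.0 x 10^21) = 21.4771
Mw = 2/3 * (21.4771 - 9.1)
= 2/3 * 12.3771
= 8.25

8.25


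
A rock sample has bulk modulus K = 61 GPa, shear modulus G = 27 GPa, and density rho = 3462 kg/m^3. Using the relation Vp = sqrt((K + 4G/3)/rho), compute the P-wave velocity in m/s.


First compute the effective modulus:
K + 4G/3 = 61e9 + 4*27e9/3 = 97000000000.0 Pa
Then divide by density:
97000000000.0 / 3462 = 28018486.424 Pa/(kg/m^3)
Take the square root:
Vp = sqrt(28018486.424) = 5293.25 m/s

5293.25


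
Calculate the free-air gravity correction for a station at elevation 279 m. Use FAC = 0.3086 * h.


FAC = 0.3086 * h
= 0.3086 * 279
= 86.0994 mGal

86.0994


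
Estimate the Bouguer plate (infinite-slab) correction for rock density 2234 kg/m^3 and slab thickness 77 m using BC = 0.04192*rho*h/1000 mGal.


BC = 0.04192 * rho * h / 1000
= 0.04192 * 2234 * 77 / 1000
= 7.211 mGal

7.211


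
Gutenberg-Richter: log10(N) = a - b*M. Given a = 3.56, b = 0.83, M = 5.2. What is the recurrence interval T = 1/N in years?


log10(N) = 3.56 - 0.83*5.2 = -0.756
N = 10^-0.756 = 0.175388
T = 1/N = 1/0.175388 = 5.7016 years

5.7016


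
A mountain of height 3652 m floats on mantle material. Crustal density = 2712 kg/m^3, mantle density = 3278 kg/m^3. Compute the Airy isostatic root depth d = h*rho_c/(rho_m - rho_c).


rho_m - rho_c = 3278 - 2712 = 566
d = 3652 * 2712 / 566
= 9904224 / 566
= 17498.63 m

17498.63


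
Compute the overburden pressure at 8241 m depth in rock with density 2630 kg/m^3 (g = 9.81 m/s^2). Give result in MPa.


P = rho * g * z / 1e6
= 2630 * 9.81 * 8241 / 1e6
= 212620272.3 / 1e6
= 212.6203 MPa

212.6203


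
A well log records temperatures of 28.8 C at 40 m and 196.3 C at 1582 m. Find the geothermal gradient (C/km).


dT = 196.3 - 28.8 = 167.5 C
dz = 1582 - 40 = 1542 m
gradient = dT/dz * 1000 = 167.5/1542 * 1000 = 108.6252 C/km

108.6252


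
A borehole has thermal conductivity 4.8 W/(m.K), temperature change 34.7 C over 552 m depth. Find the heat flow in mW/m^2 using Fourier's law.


q = k * dT / dz * 1000
= 4.8 * 34.7 / 552 * 1000
= 0.301739 * 1000
= 301.7391 mW/m^2

301.7391


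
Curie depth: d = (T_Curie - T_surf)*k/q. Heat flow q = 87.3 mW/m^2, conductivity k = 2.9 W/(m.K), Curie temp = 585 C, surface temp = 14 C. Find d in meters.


T_Curie - T_surf = 585 - 14 = 571 C
Convert q to W/m^2: 87.3 mW/m^2 = 0.0873 W/m^2
d = 571 * 2.9 / 0.0873 = 18967.93 m

18967.93


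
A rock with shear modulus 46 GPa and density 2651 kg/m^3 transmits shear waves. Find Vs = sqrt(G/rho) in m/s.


Convert G to Pa: G = 46e9 Pa
Compute G/rho = 46e9 / 2651 = 17351942.6631
Vs = sqrt(17351942.6631) = 4165.57 m/s

4165.57


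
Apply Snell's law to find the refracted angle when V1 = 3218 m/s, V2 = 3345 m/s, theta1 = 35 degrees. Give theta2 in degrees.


sin(theta1) = sin(35 deg) = 0.573576
sin(theta2) = V2/V1 * sin(theta1) = 3345/3218 * 0.573576 = 0.596213
theta2 = arcsin(0.596213) = 36.5991 degrees

36.5991


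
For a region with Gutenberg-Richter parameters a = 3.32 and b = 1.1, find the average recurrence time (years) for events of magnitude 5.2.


log10(N) = 3.32 - 1.1*5.2 = -2.4
N = 10^-2.4 = 0.003981
T = 1/N = 1/0.003981 = 251.1886 years

251.1886


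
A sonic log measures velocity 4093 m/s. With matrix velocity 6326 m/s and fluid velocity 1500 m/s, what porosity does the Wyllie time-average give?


1/V - 1/Vm = 1/4093 - 1/6326 = 8.624e-05
1/Vf - 1/Vm = 1/1500 - 1/6326 = 0.00050859
phi = 8.624e-05 / 0.00050859 = 0.1696

0.1696


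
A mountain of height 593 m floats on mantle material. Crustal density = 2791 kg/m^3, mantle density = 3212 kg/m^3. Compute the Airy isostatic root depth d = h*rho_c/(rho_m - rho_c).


rho_m - rho_c = 3212 - 2791 = 421
d = 593 * 2791 / 421
= 1655063 / 421
= 3931.27 m

3931.27


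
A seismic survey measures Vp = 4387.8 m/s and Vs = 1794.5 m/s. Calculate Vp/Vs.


Vp/Vs = 4387.8 / 1794.5
= 2.4451

2.4451


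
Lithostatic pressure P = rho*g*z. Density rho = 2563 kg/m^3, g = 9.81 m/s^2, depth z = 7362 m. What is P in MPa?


P = rho * g * z / 1e6
= 2563 * 9.81 * 7362 / 1e6
= 185102986.86 / 1e6
= 185.103 MPa

185.103


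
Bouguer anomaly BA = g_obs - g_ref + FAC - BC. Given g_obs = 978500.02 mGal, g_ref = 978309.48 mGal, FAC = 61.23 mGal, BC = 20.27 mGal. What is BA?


BA = g_obs - g_ref + FAC - BC
= 978500.02 - 978309.48 + 61.23 - 20.27
= 231.5 mGal

231.5


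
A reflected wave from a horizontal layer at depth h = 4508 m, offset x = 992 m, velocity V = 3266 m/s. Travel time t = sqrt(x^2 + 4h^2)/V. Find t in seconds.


x^2 + 4h^2 = 992^2 + 4*4508^2 = 984064 + 81288256 = 82272320
sqrt(82272320) = 9070.409
t = 9070.409 / 3266 = 2.7772 s

2.7772


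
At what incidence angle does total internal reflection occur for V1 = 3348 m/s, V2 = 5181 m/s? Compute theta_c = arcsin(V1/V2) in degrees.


V1/V2 = 3348/5181 = 0.646207
theta_c = arcsin(0.646207) = 40.2563 degrees

40.2563


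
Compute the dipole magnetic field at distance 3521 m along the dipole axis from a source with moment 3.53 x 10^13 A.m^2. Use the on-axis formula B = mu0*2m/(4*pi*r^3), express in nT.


m = 3.53 x 10^13 = 35300000000000 A.m^2
2m = 70600000000000 A.m^2
r^3 = 3521^3 = 43651389761
B = (4pi*10^-7) * 70600000000000 / (4*pi * 43651389761) * 1e9
= 88718576.537376 / 548539541568.57 * 1e9
= 161735.9731 nT

161735.9731


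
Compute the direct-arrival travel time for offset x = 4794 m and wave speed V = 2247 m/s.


t = x / V
= 4794 / 2247
= 2.1335 s

2.1335


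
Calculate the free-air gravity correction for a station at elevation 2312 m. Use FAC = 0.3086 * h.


FAC = 0.3086 * h
= 0.3086 * 2312
= 713.4832 mGal

713.4832


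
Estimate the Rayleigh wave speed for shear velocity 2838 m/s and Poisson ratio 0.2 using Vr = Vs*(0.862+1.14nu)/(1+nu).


Numerator factor = 0.862 + 1.14*0.2 = 1.09
Denominator = 1 + 0.2 = 1.2
Vr = 2838 * 1.09 / 1.2 = 2577.85 m/s

2577.85


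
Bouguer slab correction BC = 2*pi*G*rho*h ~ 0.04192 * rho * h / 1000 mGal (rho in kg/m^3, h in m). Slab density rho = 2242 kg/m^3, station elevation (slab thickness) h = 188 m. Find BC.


BC = 0.04192 * rho * h / 1000
= 0.04192 * 2242 * 188 / 1000
= 17.6691 mGal

17.6691


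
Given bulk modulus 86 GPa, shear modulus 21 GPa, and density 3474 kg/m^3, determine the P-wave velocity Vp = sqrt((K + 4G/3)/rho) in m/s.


First compute the effective modulus:
K + 4G/3 = 86e9 + 4*21e9/3 = 114000000000.0 Pa
Then divide by density:
114000000000.0 / 3474 = 32815198.6183 Pa/(kg/m^3)
Take the square root:
Vp = sqrt(32815198.6183) = 5728.46 m/s

5728.46


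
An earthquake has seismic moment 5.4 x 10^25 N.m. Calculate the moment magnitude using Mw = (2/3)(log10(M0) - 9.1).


log10(M0) = log10(5.4 x 10^25) = 25.7324
Mw = 2/3 * (25.7324 - 9.1)
= 2/3 * 16.6324
= 11.09

11.09


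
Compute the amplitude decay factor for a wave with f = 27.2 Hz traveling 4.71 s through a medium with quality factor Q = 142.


pi*f*t/Q = pi*27.2*4.71/142 = 2.834336
A/A0 = exp(-2.834336) = 0.058758

0.058758


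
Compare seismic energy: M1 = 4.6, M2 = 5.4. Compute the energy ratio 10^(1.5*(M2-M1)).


M2 - M1 = 5.4 - 4.6 = 0.8
1.5 * 0.8 = 1.2
ratio = 10^1.2 = 15.85

15.85


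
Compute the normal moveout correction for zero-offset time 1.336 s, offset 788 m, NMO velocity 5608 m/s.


x/Vnmo = 788/5608 = 0.140514
(x/Vnmo)^2 = 0.019744
t0^2 = 1.784896
sqrt(1.784896 + 0.019744) = 1.343369
dt = 1.343369 - 1.336 = 0.007369

0.007369


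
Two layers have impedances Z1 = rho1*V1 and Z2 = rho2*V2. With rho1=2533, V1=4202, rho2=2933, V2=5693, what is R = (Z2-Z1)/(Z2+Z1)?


Z1 = 2533 * 4202 = 10643666
Z2 = 2933 * 5693 = 16697569
R = (16697569 - 10643666) / (16697569 + 10643666) = 6053903 / 27341235 = 0.2214

0.2214


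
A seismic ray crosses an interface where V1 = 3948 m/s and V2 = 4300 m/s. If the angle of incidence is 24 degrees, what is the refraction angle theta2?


sin(theta1) = sin(24 deg) = 0.406737
sin(theta2) = V2/V1 * sin(theta1) = 4300/3948 * 0.406737 = 0.443001
theta2 = arcsin(0.443001) = 26.2955 degrees

26.2955


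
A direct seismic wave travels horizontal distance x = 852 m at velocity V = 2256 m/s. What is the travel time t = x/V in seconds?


t = x / V
= 852 / 2256
= 0.3777 s

0.3777


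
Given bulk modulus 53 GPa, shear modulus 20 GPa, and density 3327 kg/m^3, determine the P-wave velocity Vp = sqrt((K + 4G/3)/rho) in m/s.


First compute the effective modulus:
K + 4G/3 = 53e9 + 4*20e9/3 = 79666666666.67 Pa
Then divide by density:
79666666666.67 / 3327 = 23945496.4432 Pa/(kg/m^3)
Take the square root:
Vp = sqrt(23945496.4432) = 4893.41 m/s

4893.41


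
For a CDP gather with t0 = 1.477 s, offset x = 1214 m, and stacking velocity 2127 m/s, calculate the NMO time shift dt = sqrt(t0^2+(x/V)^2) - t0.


x/Vnmo = 1214/2127 = 0.570757
(x/Vnmo)^2 = 0.325763
t0^2 = 2.181529
sqrt(2.181529 + 0.325763) = 1.583443
dt = 1.583443 - 1.477 = 0.106443

0.106443


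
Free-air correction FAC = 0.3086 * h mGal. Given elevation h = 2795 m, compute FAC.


FAC = 0.3086 * h
= 0.3086 * 2795
= 862.537 mGal

862.537


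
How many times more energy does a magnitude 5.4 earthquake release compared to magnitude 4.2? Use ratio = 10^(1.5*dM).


M2 - M1 = 5.4 - 4.2 = 1.2
1.5 * 1.2 = 1.8
ratio = 10^1.8 = 63.1

63.1


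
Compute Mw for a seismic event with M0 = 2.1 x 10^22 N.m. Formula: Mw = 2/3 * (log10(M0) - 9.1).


log10(M0) = log10(2.1 x 10^22) = 22.3222
Mw = 2/3 * (22.3222 - 9.1)
= 2/3 * 13.2222
= 8.81

8.81


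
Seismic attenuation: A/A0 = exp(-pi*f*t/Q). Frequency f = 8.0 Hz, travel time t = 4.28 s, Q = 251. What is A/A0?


pi*f*t/Q = pi*8.0*4.28/251 = 0.428558
A/A0 = exp(-0.428558) = 0.651448

0.651448


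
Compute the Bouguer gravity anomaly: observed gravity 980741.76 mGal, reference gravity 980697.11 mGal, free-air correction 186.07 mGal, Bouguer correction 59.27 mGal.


BA = g_obs - g_ref + FAC - BC
= 980741.76 - 980697.11 + 186.07 - 59.27
= 171.45 mGal

171.45


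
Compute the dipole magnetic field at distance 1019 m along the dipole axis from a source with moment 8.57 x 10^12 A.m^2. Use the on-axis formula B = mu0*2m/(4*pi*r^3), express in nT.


m = 8.57 x 10^12 = 8570000000000 A.m^2
2m = 17140000000000 A.m^2
r^3 = 1019^3 = 1058089859
B = (4pi*10^-7) * 17140000000000 / (4*pi * 1058089859) * 1e9
= 21538759.233012 / 13296349311.49 * 1e9
= 1619900.2244 nT

1619900.2244


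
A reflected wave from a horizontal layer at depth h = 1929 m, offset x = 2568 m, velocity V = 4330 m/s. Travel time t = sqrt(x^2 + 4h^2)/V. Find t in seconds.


x^2 + 4h^2 = 2568^2 + 4*1929^2 = 6594624 + 14884164 = 21478788
sqrt(21478788) = 4634.5213
t = 4634.5213 / 4330 = 1.0703 s

1.0703


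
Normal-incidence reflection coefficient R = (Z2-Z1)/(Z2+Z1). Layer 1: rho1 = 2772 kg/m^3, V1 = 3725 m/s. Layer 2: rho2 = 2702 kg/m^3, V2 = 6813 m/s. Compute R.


Z1 = 2772 * 3725 = 10325700
Z2 = 2702 * 6813 = 18408726
R = (18408726 - 10325700) / (18408726 + 10325700) = 8083026 / 28734426 = 0.2813

0.2813


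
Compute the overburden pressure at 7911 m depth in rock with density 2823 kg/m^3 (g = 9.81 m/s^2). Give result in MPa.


P = rho * g * z / 1e6
= 2823 * 9.81 * 7911 / 1e6
= 219084306.93 / 1e6
= 219.0843 MPa

219.0843


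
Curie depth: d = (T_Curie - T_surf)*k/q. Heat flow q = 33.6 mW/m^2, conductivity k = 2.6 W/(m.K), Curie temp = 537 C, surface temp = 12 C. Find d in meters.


T_Curie - T_surf = 537 - 12 = 525 C
Convert q to W/m^2: 33.6 mW/m^2 = 0.0336 W/m^2
d = 525 * 2.6 / 0.0336 = 40625.0 m

40625.0


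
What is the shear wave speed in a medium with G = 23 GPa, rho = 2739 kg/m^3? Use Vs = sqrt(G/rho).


Convert G to Pa: G = 23e9 Pa
Compute G/rho = 23e9 / 2739 = 8397225.2647
Vs = sqrt(8397225.2647) = 2897.8 m/s

2897.8


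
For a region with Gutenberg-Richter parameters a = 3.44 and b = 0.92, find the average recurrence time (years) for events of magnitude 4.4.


log10(N) = 3.44 - 0.92*4.4 = -0.608
N = 10^-0.608 = 0.246604
T = 1/N = 1/0.246604 = 4.0551 years

4.0551


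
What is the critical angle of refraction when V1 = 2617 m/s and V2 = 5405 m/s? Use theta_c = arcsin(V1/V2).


V1/V2 = 2617/5405 = 0.484181
theta_c = arcsin(0.484181) = 28.9588 degrees

28.9588


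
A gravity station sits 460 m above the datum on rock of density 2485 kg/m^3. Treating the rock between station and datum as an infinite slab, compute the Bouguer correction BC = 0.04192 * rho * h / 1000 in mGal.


BC = 0.04192 * rho * h / 1000
= 0.04192 * 2485 * 460 / 1000
= 47.9188 mGal

47.9188


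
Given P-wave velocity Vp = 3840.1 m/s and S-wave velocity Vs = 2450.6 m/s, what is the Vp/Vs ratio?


Vp/Vs = 3840.1 / 2450.6
= 1.567

1.567


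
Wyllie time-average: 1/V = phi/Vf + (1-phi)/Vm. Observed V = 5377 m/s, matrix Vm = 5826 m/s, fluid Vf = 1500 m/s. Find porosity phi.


1/V - 1/Vm = 1/5377 - 1/5826 = 1.433e-05
1/Vf - 1/Vm = 1/1500 - 1/5826 = 0.00049502
phi = 1.433e-05 / 0.00049502 = 0.029

0.029


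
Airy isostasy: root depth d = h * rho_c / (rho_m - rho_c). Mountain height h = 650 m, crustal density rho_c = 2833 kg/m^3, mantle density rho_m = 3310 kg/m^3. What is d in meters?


rho_m - rho_c = 3310 - 2833 = 477
d = 650 * 2833 / 477
= 1841450 / 477
= 3860.48 m

3860.48


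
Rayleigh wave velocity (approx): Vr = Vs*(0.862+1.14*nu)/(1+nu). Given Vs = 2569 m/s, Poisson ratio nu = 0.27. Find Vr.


Numerator factor = 0.862 + 1.14*0.27 = 1.1698
Denominator = 1 + 0.27 = 1.27
Vr = 2569 * 1.1698 / 1.27 = 2366.31 m/s

2366.31


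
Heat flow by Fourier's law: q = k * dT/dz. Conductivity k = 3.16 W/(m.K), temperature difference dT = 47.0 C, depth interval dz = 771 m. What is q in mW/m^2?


q = k * dT / dz * 1000
= 3.16 * 47.0 / 771 * 1000
= 0.192633 * 1000
= 192.6329 mW/m^2

192.6329


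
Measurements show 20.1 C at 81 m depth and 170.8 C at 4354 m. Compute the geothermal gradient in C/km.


dT = 170.8 - 20.1 = 150.7 C
dz = 4354 - 81 = 4273 m
gradient = dT/dz * 1000 = 150.7/4273 * 1000 = 35.268 C/km

35.268


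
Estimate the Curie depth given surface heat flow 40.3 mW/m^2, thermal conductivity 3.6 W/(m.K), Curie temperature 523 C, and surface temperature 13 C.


T_Curie - T_surf = 523 - 13 = 510 C
Convert q to W/m^2: 40.3 mW/m^2 = 0.0403 W/m^2
d = 510 * 3.6 / 0.0403 = 45558.31 m

45558.31


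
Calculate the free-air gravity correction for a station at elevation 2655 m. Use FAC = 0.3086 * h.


FAC = 0.3086 * h
= 0.3086 * 2655
= 819.333 mGal

819.333


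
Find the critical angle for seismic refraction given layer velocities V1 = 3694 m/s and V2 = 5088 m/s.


V1/V2 = 3694/5088 = 0.726022
theta_c = arcsin(0.726022) = 46.5539 degrees

46.5539


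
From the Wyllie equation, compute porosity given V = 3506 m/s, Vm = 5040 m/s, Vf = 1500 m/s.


1/V - 1/Vm = 1/3506 - 1/5040 = 8.681e-05
1/Vf - 1/Vm = 1/1500 - 1/5040 = 0.00046825
phi = 8.681e-05 / 0.00046825 = 0.1854

0.1854


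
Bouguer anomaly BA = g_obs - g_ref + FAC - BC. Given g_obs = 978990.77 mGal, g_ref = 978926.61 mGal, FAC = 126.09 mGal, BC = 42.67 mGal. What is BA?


BA = g_obs - g_ref + FAC - BC
= 978990.77 - 978926.61 + 126.09 - 42.67
= 147.58 mGal

147.58


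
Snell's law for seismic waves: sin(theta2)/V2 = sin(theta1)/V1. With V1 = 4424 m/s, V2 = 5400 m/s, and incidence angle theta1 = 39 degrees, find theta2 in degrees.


sin(theta1) = sin(39 deg) = 0.62932
sin(theta2) = V2/V1 * sin(theta1) = 5400/4424 * 0.62932 = 0.768158
theta2 = arcsin(0.768158) = 50.1887 degrees

50.1887


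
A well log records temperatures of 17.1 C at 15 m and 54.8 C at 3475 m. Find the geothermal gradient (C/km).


dT = 54.8 - 17.1 = 37.7 C
dz = 3475 - 15 = 3460 m
gradient = dT/dz * 1000 = 37.7/3460 * 1000 = 10.896 C/km

10.896


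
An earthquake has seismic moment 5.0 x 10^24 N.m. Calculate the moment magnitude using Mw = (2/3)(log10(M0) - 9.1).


log10(M0) = log10(5.0 x 10^24) = 24.699
Mw = 2/3 * (24.699 - 9.1)
= 2/3 * 15.599
= 10.4

10.4


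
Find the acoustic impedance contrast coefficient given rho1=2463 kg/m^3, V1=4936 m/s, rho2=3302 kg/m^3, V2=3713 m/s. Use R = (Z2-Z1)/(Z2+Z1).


Z1 = 2463 * 4936 = 12157368
Z2 = 3302 * 3713 = 12260326
R = (12260326 - 12157368) / (12260326 + 12157368) = 102958 / 24417694 = 0.0042

0.0042


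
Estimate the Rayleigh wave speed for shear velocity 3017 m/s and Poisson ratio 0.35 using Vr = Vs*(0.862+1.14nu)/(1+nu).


Numerator factor = 0.862 + 1.14*0.35 = 1.261
Denominator = 1 + 0.35 = 1.35
Vr = 3017 * 1.261 / 1.35 = 2818.1 m/s

2818.1


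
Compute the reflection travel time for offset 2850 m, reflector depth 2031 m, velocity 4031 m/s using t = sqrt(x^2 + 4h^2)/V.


x^2 + 4h^2 = 2850^2 + 4*2031^2 = 8122500 + 16499844 = 24622344
sqrt(24622344) = 4962.0907
t = 4962.0907 / 4031 = 1.231 s

1.231


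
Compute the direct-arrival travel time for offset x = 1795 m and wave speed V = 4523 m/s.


t = x / V
= 1795 / 4523
= 0.3969 s

0.3969


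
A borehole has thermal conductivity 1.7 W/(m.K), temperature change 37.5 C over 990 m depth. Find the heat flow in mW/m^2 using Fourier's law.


q = k * dT / dz * 1000
= 1.7 * 37.5 / 990 * 1000
= 0.064394 * 1000
= 64.3939 mW/m^2

64.3939


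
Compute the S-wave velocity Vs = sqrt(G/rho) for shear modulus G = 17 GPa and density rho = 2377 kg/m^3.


Convert G to Pa: G = 17e9 Pa
Compute G/rho = 17e9 / 2377 = 7151872.1077
Vs = sqrt(7151872.1077) = 2674.3 m/s

2674.3


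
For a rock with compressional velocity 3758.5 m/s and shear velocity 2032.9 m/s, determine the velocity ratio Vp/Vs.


Vp/Vs = 3758.5 / 2032.9
= 1.8488

1.8488


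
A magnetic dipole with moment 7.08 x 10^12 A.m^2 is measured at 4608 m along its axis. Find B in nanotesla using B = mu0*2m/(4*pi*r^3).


m = 7.08 x 10^12 = 7080000000000 A.m^2
2m = 14160000000000 A.m^2
r^3 = 4608^3 = 97844723712
B = (4pi*10^-7) * 14160000000000 / (4*pi * 97844723712) * 1e9
= 17793980.789933 / 1229553060824.57 * 1e9
= 14471.9096 nT

14471.9096


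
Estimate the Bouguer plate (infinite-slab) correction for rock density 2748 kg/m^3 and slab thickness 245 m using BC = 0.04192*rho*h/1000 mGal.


BC = 0.04192 * rho * h / 1000
= 0.04192 * 2748 * 245 / 1000
= 28.2231 mGal

28.2231


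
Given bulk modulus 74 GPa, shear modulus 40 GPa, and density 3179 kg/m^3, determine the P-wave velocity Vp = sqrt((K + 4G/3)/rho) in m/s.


First compute the effective modulus:
K + 4G/3 = 74e9 + 4*40e9/3 = 127333333333.33 Pa
Then divide by density:
127333333333.33 / 3179 = 40054524.4836 Pa/(kg/m^3)
Take the square root:
Vp = sqrt(40054524.4836) = 6328.86 m/s

6328.86


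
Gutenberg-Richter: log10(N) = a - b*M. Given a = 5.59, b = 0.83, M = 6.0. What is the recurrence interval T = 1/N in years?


log10(N) = 5.59 - 0.83*6.0 = 0.61
N = 10^0.61 = 4.073803
T = 1/N = 1/4.073803 = 0.2455 years

0.2455


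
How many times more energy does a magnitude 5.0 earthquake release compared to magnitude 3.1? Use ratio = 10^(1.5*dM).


M2 - M1 = 5.0 - 3.1 = 1.9
1.5 * 1.9 = 2.85
ratio = 10^2.85 = 707.95

707.95


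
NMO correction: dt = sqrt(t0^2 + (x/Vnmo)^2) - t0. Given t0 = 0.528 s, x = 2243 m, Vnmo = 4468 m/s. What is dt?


x/Vnmo = 2243/4468 = 0.502014
(x/Vnmo)^2 = 0.252018
t0^2 = 0.278784
sqrt(0.278784 + 0.252018) = 0.728562
dt = 0.728562 - 0.528 = 0.200562

0.200562


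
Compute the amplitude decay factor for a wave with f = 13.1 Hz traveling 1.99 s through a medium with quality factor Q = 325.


pi*f*t/Q = pi*13.1*1.99/325 = 0.251994
A/A0 = exp(-0.251994) = 0.777249

0.777249


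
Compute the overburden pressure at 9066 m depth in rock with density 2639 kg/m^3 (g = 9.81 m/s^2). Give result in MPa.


P = rho * g * z / 1e6
= 2639 * 9.81 * 9066 / 1e6
= 234705956.94 / 1e6
= 234.706 MPa

234.706


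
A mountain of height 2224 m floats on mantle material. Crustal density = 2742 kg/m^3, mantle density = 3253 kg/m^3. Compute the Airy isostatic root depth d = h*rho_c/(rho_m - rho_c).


rho_m - rho_c = 3253 - 2742 = 511
d = 2224 * 2742 / 511
= 6098208 / 511
= 11933.87 m

11933.87


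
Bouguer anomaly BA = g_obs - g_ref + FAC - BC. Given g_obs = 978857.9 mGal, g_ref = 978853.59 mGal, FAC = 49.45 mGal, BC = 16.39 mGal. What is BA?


BA = g_obs - g_ref + FAC - BC
= 978857.9 - 978853.59 + 49.45 - 16.39
= 37.37 mGal

37.37


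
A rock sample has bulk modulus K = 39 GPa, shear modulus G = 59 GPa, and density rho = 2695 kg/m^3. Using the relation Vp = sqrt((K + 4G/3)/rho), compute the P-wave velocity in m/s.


First compute the effective modulus:
K + 4G/3 = 39e9 + 4*59e9/3 = 117666666666.67 Pa
Then divide by density:
117666666666.67 / 2695 = 43661100.804 Pa/(kg/m^3)
Take the square root:
Vp = sqrt(43661100.804) = 6607.65 m/s

6607.65
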